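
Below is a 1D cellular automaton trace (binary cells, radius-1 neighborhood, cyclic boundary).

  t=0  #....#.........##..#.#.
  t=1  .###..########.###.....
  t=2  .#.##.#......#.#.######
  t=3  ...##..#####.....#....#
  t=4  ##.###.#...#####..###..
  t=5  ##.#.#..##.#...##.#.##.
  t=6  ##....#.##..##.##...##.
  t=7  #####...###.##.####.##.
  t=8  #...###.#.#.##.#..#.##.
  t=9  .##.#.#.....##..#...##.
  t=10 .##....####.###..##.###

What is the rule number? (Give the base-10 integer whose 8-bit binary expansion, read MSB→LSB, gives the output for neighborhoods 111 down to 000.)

  nb ###: next=.  (t=1,i=2, bit7=0)
  nb ##.: next=#  (t=0,i=16, bit6=1)
  nb #.#: next=.  (t=0,i=20, bit5=0)
  nb #..: next=#  (t=0,i=1, bit4=1)
  nb .##: next=#  (t=0,i=15, bit3=1)
  nb .#.: next=.  (t=0,i=0, bit2=0)
  nb ..#: next=.  (t=0,i=4, bit1=0)
  nb ...: next=#  (t=0,i=2, bit0=1)
  bits 01011001 = 89

89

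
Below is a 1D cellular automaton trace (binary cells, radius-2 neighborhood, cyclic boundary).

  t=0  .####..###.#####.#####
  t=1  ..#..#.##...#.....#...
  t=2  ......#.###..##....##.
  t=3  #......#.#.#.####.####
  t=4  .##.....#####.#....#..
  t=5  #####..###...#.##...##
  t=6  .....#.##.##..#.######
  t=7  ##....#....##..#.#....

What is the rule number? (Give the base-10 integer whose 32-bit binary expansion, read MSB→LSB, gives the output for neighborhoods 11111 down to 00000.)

119791048

  #####|.  b31=0 t=0,i=13
  ####.|.  b30=0 t=0,i=3
  ###.#|.  b29=0 t=0,i=9
  ###..|.  b28=0 t=0,i=4
  ##.##|.  b27=0 t=0,i=0
  ##.#.|#  b26=1 t=4,i=13
  ##..#|#  b25=1 t=0,i=5
  ##...|#  b24=1 t=1,i=9
  #.###|.  b23=0 t=0,i=1
  #.##.|.  b22=0 t=1,i=7
  #.#.#|#  b21=1 t=3,i=9
  #.#..|.  b20=0 t=4,i=14
  #..##|.  b19=0 t=0,i=6
  #..#.|.  b18=0 t=1,i=4
  #...#|#  b17=1 t=1,i=10
  #....|#  b16=1 t=1,i=14
  .####|#  b15=1 t=0,i=2
  .###.|#  b14=1 t=0,i=8
  .##.#|.  b13=0 t=6,i=8
  .##..|#  b12=1 t=1,i=8
  .#.##|#  b11=1 t=1,i=6
  .#.#.|#  b10=1 t=3,i=8
  .#..#|.  b9=0 t=1,i=3
  .#...|#  b8=1 t=1,i=13
  ..###|#  b7=1 t=0,i=7
  ..##.|#  b6=1 t=2,i=13
  ..#.#|.  b5=0 t=1,i=5
  ..#..|.  b4=0 t=1,i=2
  ...##|#  b3=1 t=2,i=18
  ...#.|.  b2=0 t=1,i=1
  ....#|.  b1=0 t=1,i=0
  .....|.  b0=0 t=1,i=15
  bits 00000111001000111101110111001000 = 119791048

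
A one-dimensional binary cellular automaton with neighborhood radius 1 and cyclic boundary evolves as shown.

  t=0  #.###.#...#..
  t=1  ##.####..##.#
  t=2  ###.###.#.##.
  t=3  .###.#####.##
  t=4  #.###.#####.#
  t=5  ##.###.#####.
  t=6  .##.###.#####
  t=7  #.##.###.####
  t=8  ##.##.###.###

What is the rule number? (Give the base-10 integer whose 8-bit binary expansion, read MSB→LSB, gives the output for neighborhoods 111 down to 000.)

230

  ###|#  b7=1 t=0,i=3
  ##.|#  b6=1 t=0,i=4
  #.#|#  b5=1 t=0,i=1
  #..|.  b4=0 t=0,i=7
  .##|.  b3=0 t=0,i=2
  .#.|#  b2=1 t=0,i=0
  ..#|#  b1=1 t=0,i=9
  ...|.  b0=0 t=0,i=8
  bits 11100110 = 230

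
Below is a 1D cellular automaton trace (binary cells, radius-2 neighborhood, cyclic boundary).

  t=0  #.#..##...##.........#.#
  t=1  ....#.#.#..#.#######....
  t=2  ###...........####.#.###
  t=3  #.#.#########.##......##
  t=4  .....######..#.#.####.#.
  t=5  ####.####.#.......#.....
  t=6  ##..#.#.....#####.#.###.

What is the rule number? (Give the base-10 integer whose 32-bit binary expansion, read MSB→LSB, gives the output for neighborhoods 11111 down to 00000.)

  ##### -> #   bit 31 = 1  t=1,i=15
  ####. -> .   bit 30 = 0  t=1,i=18
  ###.# -> .   bit 29 = 0  t=2,i=17
  ###.. -> #   bit 28 = 1  t=1,i=19
  ##.## -> #   bit 27 = 1  t=3,i=13
  ##.#. -> .   bit 26 = 0  t=0,i=1
  ##..# -> .   bit 25 = 0  t=4,i=11
  ##... -> .   bit 24 = 0  t=0,i=7
  #.### -> .   bit 23 = 0  t=1,i=13
  #.##. -> .   bit 22 = 0  t=0,i=23
  #.#.# -> .   bit 21 = 0  t=1,i=6
  #.#.. -> .   bit 20 = 0  t=0,i=2
  #..## -> #   bit 19 = 1  t=0,i=4
  #..#. -> .   bit 18 = 0  t=1,i=10
  #...# -> #   bit 17 = 1  t=0,i=8
  #.... -> #   bit 16 = 1  t=0,i=13
  .#### -> #   bit 15 = 1  t=1,i=14
  .###. -> .   bit 14 = 0  t=3,i=23
  .##.# -> .   bit 13 = 0  t=0,i=0
  .##.. -> #   bit 12 = 1  t=0,i=6
  .#.## -> .   bit 11 = 0  t=0,i=22
  .#.#. -> .   bit 10 = 0  t=1,i=5
  .#..# -> .   bit 9 = 0  t=0,i=3
  .#... -> .   bit 8 = 0  t=4,i=23
  ..### -> #   bit 7 = 1  t=2,i=14
  ..##. -> .   bit 6 = 0  t=0,i=5
  ..#.# -> .   bit 5 = 0  t=0,i=21
  ..#.. -> #   bit 4 = 1  t=5,i=18
  ...## -> .   bit 3 = 0  t=0,i=9
  ...#. -> .   bit 2 = 0  t=0,i=20
  ....# -> #   bit 1 = 1  t=0,i=19
  ..... -> #   bit 0 = 1  t=0,i=14
  bits 10011000000010111001000010010011 = 2550894739

2550894739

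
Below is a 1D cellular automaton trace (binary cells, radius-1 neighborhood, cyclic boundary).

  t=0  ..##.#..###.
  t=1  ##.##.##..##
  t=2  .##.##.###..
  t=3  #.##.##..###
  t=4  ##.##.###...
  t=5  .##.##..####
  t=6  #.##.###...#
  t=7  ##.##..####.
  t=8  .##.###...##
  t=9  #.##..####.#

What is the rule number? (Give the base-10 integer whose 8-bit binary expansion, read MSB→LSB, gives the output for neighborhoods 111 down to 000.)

115

  ###|.  b7=0 t=0,i=9
  ##.|#  b6=1 t=0,i=3
  #.#|#  b5=1 t=0,i=4
  #..|#  b4=1 t=0,i=6
  .##|.  b3=0 t=0,i=2
  .#.|.  b2=0 t=0,i=5
  ..#|#  b1=1 t=0,i=1
  ...|#  b0=1 t=0,i=0
  bits 01110011 = 115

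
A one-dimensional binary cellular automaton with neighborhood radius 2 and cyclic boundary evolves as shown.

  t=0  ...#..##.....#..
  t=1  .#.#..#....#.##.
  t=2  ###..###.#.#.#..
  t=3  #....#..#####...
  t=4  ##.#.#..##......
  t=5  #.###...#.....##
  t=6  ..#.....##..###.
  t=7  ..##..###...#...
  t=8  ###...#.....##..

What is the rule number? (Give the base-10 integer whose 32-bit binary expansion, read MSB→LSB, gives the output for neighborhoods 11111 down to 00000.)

82085370

  ##### -> .   bit 31 = 0  t=3,i=10
  ####. -> .   bit 30 = 0  t=3,i=11
  ###.# -> .   bit 29 = 0  t=2,i=7
  ###.. -> .   bit 28 = 0  t=2,i=2
  ##.## -> .   bit 27 = 0  t=5,i=1
  ##.#. -> #   bit 26 = 1  t=2,i=8
  ##..# -> .   bit 25 = 0  t=1,i=15
  ##... -> .   bit 24 = 0  t=0,i=8
  #.### -> #   bit 23 = 1  t=5,i=2
  #.##. -> #   bit 22 = 1  t=1,i=13
  #.#.# -> #   bit 21 = 1  t=2,i=9
  #.#.. -> .   bit 20 = 0  t=1,i=3
  #..## -> .   bit 19 = 0  t=0,i=5
  #..#. -> #   bit 18 = 1  t=1,i=0
  #...# -> .   bit 17 = 0  t=3,i=14
  #.... -> .   bit 16 = 0  t=0,i=9
  .#### -> #   bit 15 = 1  t=3,i=9
  .###. -> .   bit 14 = 0  t=2,i=1
  .##.# -> .   bit 13 = 0  t=4,i=1
  .##.. -> .   bit 12 = 0  t=0,i=7
  .#.## -> .   bit 11 = 0  t=1,i=12
  .#.#. -> #   bit 10 = 1  t=1,i=2
  .#..# -> .   bit 9 = 0  t=0,i=4
  .#... -> #   bit 8 = 1  t=0,i=14
  ..### -> #   bit 7 = 1  t=2,i=0
  ..##. -> #   bit 6 = 1  t=0,i=6
  ..#.# -> #   bit 5 = 1  t=1,i=1
  ..#.. -> #   bit 4 = 1  t=0,i=3
  ...## -> #   bit 3 = 1  t=4,i=15
  ...#. -> .   bit 2 = 0  t=0,i=2
  ....# -> #   bit 1 = 1  t=0,i=1
  ..... -> .   bit 0 = 0  t=0,i=0
  bits 00000100111001001000010111111010 = 82085370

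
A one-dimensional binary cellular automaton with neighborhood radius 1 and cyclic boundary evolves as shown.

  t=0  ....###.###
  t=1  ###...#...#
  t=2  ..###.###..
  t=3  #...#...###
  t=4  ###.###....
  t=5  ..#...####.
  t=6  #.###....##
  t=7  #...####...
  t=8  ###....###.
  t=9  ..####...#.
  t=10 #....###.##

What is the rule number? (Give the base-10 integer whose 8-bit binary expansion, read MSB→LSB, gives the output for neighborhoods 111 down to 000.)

85

  ###|.  b7=0 t=0,i=5
  ##.|#  b6=1 t=0,i=6
  #.#|.  b5=0 t=0,i=7
  #..|#  b4=1 t=0,i=0
  .##|.  b3=0 t=0,i=4
  .#.|#  b2=1 t=1,i=6
  ..#|.  b1=0 t=0,i=3
  ...|#  b0=1 t=0,i=1
  bits 01010101 = 85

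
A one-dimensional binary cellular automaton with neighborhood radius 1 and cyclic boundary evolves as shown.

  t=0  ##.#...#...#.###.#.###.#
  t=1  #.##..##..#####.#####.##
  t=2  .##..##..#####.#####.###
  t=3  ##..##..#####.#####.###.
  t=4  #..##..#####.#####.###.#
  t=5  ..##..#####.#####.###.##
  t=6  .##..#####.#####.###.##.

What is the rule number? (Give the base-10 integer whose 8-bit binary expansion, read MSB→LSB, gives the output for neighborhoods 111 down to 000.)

174

  [7] ### => #  t=0,i=0
  [6] ##. => .  t=0,i=1
  [5] #.# => #  t=0,i=2
  [4] #.. => .  t=0,i=4
  [3] .## => #  t=0,i=13
  [2] .#. => #  t=0,i=3
  [1] ..# => #  t=0,i=6
  [0] ... => .  t=0,i=5
  bits 10101110 = 174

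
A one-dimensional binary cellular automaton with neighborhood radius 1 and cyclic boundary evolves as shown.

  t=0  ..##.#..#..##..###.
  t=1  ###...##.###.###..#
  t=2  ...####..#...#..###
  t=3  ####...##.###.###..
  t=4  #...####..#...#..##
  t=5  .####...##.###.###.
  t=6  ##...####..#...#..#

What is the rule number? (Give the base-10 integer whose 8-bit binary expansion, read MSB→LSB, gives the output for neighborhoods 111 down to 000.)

27

  nb ###: next=.  (t=0,i=16, bit7=0)
  nb ##.: next=.  (t=0,i=3, bit6=0)
  nb #.#: next=.  (t=0,i=4, bit5=0)
  nb #..: next=#  (t=0,i=6, bit4=1)
  nb .##: next=#  (t=0,i=2, bit3=1)
  nb .#.: next=.  (t=0,i=5, bit2=0)
  nb ..#: next=#  (t=0,i=1, bit1=1)
  nb ...: next=#  (t=0,i=0, bit0=1)
  bits 00011011 = 27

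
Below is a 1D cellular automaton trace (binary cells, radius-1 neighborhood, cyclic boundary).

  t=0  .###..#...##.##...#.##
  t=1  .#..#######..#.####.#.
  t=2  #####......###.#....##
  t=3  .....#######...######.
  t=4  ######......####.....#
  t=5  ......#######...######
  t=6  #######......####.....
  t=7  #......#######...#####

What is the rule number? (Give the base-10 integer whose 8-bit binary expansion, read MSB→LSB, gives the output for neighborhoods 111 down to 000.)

31

  nb ###: next=.  (t=0,i=2, bit7=0)
  nb ##.: next=.  (t=0,i=3, bit6=0)
  nb #.#: next=.  (t=0,i=0, bit5=0)
  nb #..: next=#  (t=0,i=4, bit4=1)
  nb .##: next=#  (t=0,i=1, bit3=1)
  nb .#.: next=#  (t=0,i=6, bit2=1)
  nb ..#: next=#  (t=0,i=5, bit1=1)
  nb ...: next=#  (t=0,i=8, bit0=1)
  bits 00011111 = 31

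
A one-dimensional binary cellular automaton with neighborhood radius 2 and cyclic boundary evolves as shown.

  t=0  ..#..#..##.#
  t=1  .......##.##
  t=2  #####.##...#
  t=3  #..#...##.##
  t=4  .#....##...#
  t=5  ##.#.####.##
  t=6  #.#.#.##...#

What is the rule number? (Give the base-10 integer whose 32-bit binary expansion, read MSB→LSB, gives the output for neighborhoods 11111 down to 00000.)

  [31] ##### => .  t=2,i=1
  [30] ####. => #  t=2,i=3
  [29] ###.# => .  t=2,i=4
  [28] ###.. => .  t=3,i=0
  [27] ##.## => .  t=1,i=9
  [26] ##.#. => #  t=0,i=10
  [25] ##..# => #  t=3,i=1
  [24] ##... => #  t=1,i=0
  [23] #.### => .  t=3,i=10
  [22] #.##. => .  t=1,i=10
  [21] #.#.# => .  t=5,i=3
  [20] #.#.. => #  t=0,i=11
  [19] #..## => #  t=0,i=7
  [18] #..#. => .  t=0,i=1
  [17] #...# => .  t=2,i=9
  [16] #.... => #  t=1,i=1
  [15] .#### => #  t=2,i=0
  [14] .###. => #  t=3,i=11
  [13] .##.# => .  t=0,i=9
  [12] .##.. => #  t=1,i=11
  [11] .#.## => #  t=5,i=4
  [10] .#.#. => #  t=4,i=0
  [9] .#..# => .  t=0,i=0
  [8] .#... => .  t=3,i=4
  [7] ..### => #  t=2,i=11
  [6] ..##. => #  t=0,i=8
  [5] ..#.# => #  t=4,i=11
  [4] ..#.. => .  t=0,i=2
  [3] ...## => #  t=1,i=6
  [2] ...#. => #  t=4,i=10
  [1] ....# => .  t=1,i=5
  [0] ..... => #  t=1,i=2
  bits 01000111000110011101110011101101 = 1192877293

1192877293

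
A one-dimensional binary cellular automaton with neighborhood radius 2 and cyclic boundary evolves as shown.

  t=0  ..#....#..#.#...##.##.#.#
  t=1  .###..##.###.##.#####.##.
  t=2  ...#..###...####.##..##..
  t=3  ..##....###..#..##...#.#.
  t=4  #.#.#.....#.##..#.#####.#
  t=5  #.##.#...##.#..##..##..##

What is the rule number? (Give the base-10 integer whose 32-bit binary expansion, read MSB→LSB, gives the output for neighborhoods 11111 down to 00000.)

2573641076

  [31] ##### => #  t=1,i=18
  [30] ####. => .  t=1,i=19
  [29] ###.# => .  t=1,i=11
  [28] ###.. => #  t=1,i=3
  [27] ##.## => #  t=0,i=18
  [26] ##.#. => .  t=0,i=21
  [25] ##..# => .  t=1,i=4
  [24] ##... => #  t=2,i=9
  [23] #.### => .  t=1,i=9
  [22] #.##. => #  t=0,i=19
  [21] #.#.# => #  t=0,i=22
  [20] #.#.. => .  t=0,i=12
  [19] #..## => .  t=1,i=0
  [18] #..#. => #  t=0,i=1
  [17] #...# => #  t=0,i=14
  [16] #.... => .  t=0,i=4
  [15] .#### => #  t=1,i=17
  [14] .###. => .  t=1,i=2
  [13] .##.# => #  t=0,i=17
  [12] .##.. => .  t=1,i=23
  [11] .#.## => .  t=4,i=11
  [10] .#.#. => #  t=0,i=11
  [9] .#..# => .  t=0,i=0
  [8] .#... => #  t=0,i=3
  [7] ..### => .  t=1,i=1
  [6] ..##. => #  t=0,i=16
  [5] ..#.# => #  t=0,i=10
  [4] ..#.. => #  t=0,i=2
  [3] ...## => .  t=0,i=15
  [2] ...#. => #  t=0,i=6
  [1] ....# => .  t=0,i=5
  [0] ..... => .  t=2,i=0
  bits 10011001011001101010010101110100 = 2573641076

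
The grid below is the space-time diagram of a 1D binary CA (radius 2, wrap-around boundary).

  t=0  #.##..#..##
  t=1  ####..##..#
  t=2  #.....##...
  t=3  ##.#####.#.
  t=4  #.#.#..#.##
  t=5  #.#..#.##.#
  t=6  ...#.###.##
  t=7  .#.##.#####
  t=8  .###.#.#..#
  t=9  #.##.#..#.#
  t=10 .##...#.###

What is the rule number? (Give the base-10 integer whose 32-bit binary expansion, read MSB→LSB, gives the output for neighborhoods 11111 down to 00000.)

677567355

  #####|.  b31=0 t=1,i=1
  ####.|.  b30=0 t=1,i=2
  ###.#|#  b29=1 t=0,i=0
  ###..|.  b28=0 t=1,i=3
  ##.##|#  b27=1 t=0,i=1
  ##.#.|.  b26=0 t=3,i=8
  ##..#|.  b25=0 t=0,i=4
  ##...|.  b24=0 t=2,i=8
  #.###|.  b23=0 t=3,i=3
  #.##.|#  b22=1 t=0,i=2
  #.#.#|#  b21=1 t=3,i=9
  #.#..|.  b20=0 t=4,i=4
  #..##|.  b19=0 t=0,i=8
  #..#.|.  b18=0 t=0,i=5
  #...#|#  b17=1 t=2,i=9
  #....|.  b16=0 t=2,i=2
  .####|#  b15=1 t=1,i=0
  .###.|#  b14=1 t=0,i=10
  .##.#|.  b13=0 t=3,i=1
  .##..|#  b12=1 t=0,i=3
  .#.##|#  b11=1 t=3,i=10
  .#.#.|.  b10=0 t=4,i=3
  .#..#|#  b9=1 t=0,i=7
  .#...|#  b8=1 t=2,i=1
  ..###|.  b7=0 t=0,i=9
  ..##.|#  b6=1 t=1,i=6
  ..#.#|#  b5=1 t=4,i=7
  ..#..|#  b4=1 t=0,i=6
  ...##|#  b3=1 t=2,i=5
  ...#.|.  b2=0 t=2,i=10
  ....#|#  b1=1 t=2,i=4
  .....|#  b0=1 t=2,i=3
  bits 00101000011000101101101101111011 = 677567355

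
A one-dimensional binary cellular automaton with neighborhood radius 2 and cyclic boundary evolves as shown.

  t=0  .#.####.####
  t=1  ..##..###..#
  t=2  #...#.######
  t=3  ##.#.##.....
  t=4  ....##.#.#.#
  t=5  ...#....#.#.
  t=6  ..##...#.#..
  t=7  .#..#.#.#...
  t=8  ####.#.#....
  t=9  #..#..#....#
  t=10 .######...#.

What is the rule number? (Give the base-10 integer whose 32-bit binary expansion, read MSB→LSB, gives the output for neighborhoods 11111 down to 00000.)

  #####|.  b31=0 t=2,i=8
  ####.|.  b30=0 t=0,i=5
  ###.#|#  b29=1 t=0,i=6
  ###..|#  b28=1 t=1,i=8
  ##.##|#  b27=1 t=0,i=7
  ##.#.|.  b26=0 t=0,i=0
  ##..#|#  b25=1 t=1,i=4
  ##...|#  b24=1 t=2,i=1
  #.###|#  b23=1 t=0,i=3
  #.##.|#  b22=1 t=3,i=5
  #.#.#|.  b21=0 t=0,i=1
  #.#..|.  b20=0 t=4,i=11
  #..##|.  b19=0 t=1,i=1
  #..#.|#  b18=1 t=1,i=10
  #...#|.  b17=0 t=2,i=2
  #....|.  b16=0 t=3,i=8
  .####|.  b15=0 t=0,i=4
  .###.|#  b14=1 t=1,i=7
  .##.#|.  b13=0 t=3,i=1
  .##..|.  b12=0 t=1,i=3
  .#.##|#  b11=1 t=0,i=2
  .#.#.|#  b10=1 t=4,i=8
  .#..#|#  b9=1 t=1,i=0
  .#...|.  b8=0 t=4,i=0
  ..###|#  b7=1 t=1,i=6
  ..##.|.  b6=0 t=1,i=2
  ..#.#|.  b5=0 t=2,i=4
  ..#..|#  b4=1 t=1,i=11
  ...##|#  b3=1 t=3,i=11
  ...#.|#  b2=1 t=2,i=3
  ....#|.  b1=0 t=3,i=10
  .....|#  b0=1 t=3,i=9
  bits 00111011110001000100111010011101 = 1002720925

1002720925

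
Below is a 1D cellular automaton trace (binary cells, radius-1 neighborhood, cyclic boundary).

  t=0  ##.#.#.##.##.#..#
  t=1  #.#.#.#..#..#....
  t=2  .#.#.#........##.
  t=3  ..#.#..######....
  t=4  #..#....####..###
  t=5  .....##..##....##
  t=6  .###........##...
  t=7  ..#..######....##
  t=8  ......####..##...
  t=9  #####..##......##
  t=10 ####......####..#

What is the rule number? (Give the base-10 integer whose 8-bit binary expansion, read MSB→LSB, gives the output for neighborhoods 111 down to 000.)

  ###|#  b7=1 t=0,i=0
  ##.|.  b6=0 t=0,i=1
  #.#|#  b5=1 t=0,i=2
  #..|.  b4=0 t=0,i=14
  .##|.  b3=0 t=0,i=7
  .#.|.  b2=0 t=0,i=3
  ..#|.  b1=0 t=0,i=15
  ...|#  b0=1 t=1,i=14
  bits 10100001 = 161

161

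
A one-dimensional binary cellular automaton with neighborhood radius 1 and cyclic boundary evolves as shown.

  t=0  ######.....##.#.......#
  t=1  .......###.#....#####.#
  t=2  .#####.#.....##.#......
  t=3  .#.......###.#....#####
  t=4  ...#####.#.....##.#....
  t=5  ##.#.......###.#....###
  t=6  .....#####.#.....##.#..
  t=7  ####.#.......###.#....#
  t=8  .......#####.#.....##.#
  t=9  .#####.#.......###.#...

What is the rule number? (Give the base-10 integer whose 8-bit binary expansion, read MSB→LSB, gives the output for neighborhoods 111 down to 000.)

9

  nb ###: next=.  (t=0,i=0, bit7=0)
  nb ##.: next=.  (t=0,i=5, bit6=0)
  nb #.#: next=.  (t=0,i=13, bit5=0)
  nb #..: next=.  (t=0,i=6, bit4=0)
  nb .##: next=#  (t=0,i=11, bit3=1)
  nb .#.: next=.  (t=0,i=14, bit2=0)
  nb ..#: next=.  (t=0,i=10, bit1=0)
  nb ...: next=#  (t=0,i=7, bit0=1)
  bits 00001001 = 9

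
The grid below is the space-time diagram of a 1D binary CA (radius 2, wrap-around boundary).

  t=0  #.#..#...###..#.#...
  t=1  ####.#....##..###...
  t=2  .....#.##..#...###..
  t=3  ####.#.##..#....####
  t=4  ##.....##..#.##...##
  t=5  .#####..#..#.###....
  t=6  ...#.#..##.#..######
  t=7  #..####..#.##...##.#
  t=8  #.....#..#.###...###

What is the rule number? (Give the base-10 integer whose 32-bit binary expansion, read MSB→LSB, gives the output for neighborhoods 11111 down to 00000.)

  ##### -> #   bit 31 = 1  t=3,i=0
  ####. -> .   bit 30 = 0  t=1,i=2
  ###.# -> .   bit 29 = 0  t=1,i=3
  ###.. -> #   bit 28 = 1  t=0,i=11
  ##.## -> #   bit 27 = 1  t=7,i=18
  ##.#. -> .   bit 26 = 0  t=1,i=4
  ##..# -> .   bit 25 = 0  t=0,i=12
  ##... -> #   bit 24 = 1  t=1,i=17
  #.### -> .   bit 23 = 0  t=5,i=13
  #.##. -> #   bit 22 = 1  t=2,i=7
  #.#.# -> .   bit 21 = 0  t=3,i=5
  #.#.. -> #   bit 20 = 1  t=0,i=2
  #..## -> .   bit 19 = 0  t=1,i=13
  #..#. -> .   bit 18 = 0  t=0,i=4
  #...# -> .   bit 17 = 0  t=0,i=7
  #.... -> #   bit 16 = 1  t=1,i=7
  .#### -> .   bit 15 = 0  t=1,i=1
  .###. -> #   bit 14 = 1  t=0,i=10
  .##.# -> #   bit 13 = 1  t=6,i=9
  .##.. -> #   bit 12 = 1  t=1,i=11
  .#.## -> .   bit 11 = 0  t=2,i=6
  .#.#. -> #   bit 10 = 1  t=0,i=1
  .#..# -> #   bit 9 = 1  t=0,i=3
  .#... -> .   bit 8 = 0  t=0,i=6
  ..### -> .   bit 7 = 0  t=0,i=9
  ..##. -> .   bit 6 = 0  t=1,i=10
  ..#.# -> #   bit 5 = 1  t=0,i=0
  ..#.. -> #   bit 4 = 1  t=0,i=5
  ...## -> .   bit 3 = 0  t=0,i=8
  ...#. -> .   bit 2 = 0  t=0,i=19
  ....# -> #   bit 1 = 1  t=1,i=8
  ..... -> #   bit 0 = 1  t=2,i=0
  bits 10011001010100010111011000110011 = 2572252723

2572252723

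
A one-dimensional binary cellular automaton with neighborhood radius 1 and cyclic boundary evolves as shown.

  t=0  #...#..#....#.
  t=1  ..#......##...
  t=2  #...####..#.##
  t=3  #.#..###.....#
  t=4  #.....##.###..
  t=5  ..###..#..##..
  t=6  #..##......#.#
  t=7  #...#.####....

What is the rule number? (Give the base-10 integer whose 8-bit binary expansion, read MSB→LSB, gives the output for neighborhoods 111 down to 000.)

193

  nb ###: next=#  (t=2,i=5, bit7=1)
  nb ##.: next=#  (t=1,i=10, bit6=1)
  nb #.#: next=.  (t=0,i=13, bit5=0)
  nb #..: next=.  (t=0,i=1, bit4=0)
  nb .##: next=.  (t=1,i=9, bit3=0)
  nb .#.: next=.  (t=0,i=0, bit2=0)
  nb ..#: next=.  (t=0,i=3, bit1=0)
  nb ...: next=#  (t=0,i=2, bit0=1)
  bits 11000001 = 193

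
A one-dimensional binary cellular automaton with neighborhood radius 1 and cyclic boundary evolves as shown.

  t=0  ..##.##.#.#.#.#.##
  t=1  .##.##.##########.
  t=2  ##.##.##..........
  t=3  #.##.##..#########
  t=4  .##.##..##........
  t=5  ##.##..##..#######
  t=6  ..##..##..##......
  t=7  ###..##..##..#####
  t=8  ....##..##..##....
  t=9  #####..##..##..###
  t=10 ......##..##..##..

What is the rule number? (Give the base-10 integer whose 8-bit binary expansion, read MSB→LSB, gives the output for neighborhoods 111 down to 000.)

  [7] ### => .  t=1,i=8
  [6] ##. => .  t=0,i=3
  [5] #.# => #  t=0,i=4
  [4] #.. => .  t=0,i=0
  [3] .## => #  t=0,i=2
  [2] .#. => #  t=0,i=8
  [1] ..# => #  t=0,i=1
  [0] ... => #  t=2,i=9
  bits 00101111 = 47

47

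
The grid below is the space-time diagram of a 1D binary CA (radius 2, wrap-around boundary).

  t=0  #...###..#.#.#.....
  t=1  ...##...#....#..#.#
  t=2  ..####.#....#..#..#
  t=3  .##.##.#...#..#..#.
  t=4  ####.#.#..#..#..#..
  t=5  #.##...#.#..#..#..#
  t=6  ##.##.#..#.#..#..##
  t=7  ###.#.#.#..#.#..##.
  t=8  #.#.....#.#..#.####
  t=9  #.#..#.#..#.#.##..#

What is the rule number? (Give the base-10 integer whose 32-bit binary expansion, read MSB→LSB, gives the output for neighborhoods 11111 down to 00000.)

  [31] ##### => .  t=8,i=17
  [30] ####. => #  t=2,i=4
  [29] ###.# => #  t=2,i=5
  [28] ###.. => .  t=0,i=6
  [27] ##.## => #  t=3,i=3
  [26] ##.#. => .  t=2,i=6
  [25] ##..# => .  t=0,i=7
  [24] ##... => #  t=1,i=5
  [23] #.### => #  t=7,i=0
  [22] #.##. => .  t=3,i=4
  [21] #.#.# => .  t=0,i=11
  [20] #.#.. => #  t=0,i=13
  [19] #..## => #  t=2,i=1
  [18] #..#. => #  t=0,i=8
  [17] #...# => .  t=0,i=2
  [16] #.... => .  t=0,i=15
  [15] .#### => .  t=2,i=3
  [14] .###. => .  t=0,i=5
  [13] .##.# => #  t=3,i=2
  [12] .##.. => #  t=1,i=4
  [11] .#.## => #  t=8,i=14
  [10] .#.#. => .  t=0,i=10
  [9] .#..# => .  t=1,i=14
  [8] .#... => .  t=0,i=1
  [7] ..### => #  t=0,i=4
  [6] ..##. => #  t=1,i=3
  [5] ..#.# => .  t=0,i=9
  [4] ..#.. => .  t=0,i=0
  [3] ...## => #  t=0,i=3
  [2] ...#. => #  t=0,i=18
  [1] ....# => .  t=0,i=17
  [0] ..... => #  t=0,i=16
  bits 01101001100111000011100011001101 = 1771845837

1771845837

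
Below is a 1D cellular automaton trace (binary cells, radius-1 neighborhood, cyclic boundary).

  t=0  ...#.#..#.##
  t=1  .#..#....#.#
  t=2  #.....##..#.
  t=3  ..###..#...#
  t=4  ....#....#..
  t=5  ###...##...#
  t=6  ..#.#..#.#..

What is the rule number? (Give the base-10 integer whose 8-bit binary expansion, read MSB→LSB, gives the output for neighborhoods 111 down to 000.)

97

  ###|.  b7=0 t=3,i=3
  ##.|#  b6=1 t=0,i=11
  #.#|#  b5=1 t=0,i=4
  #..|.  b4=0 t=0,i=0
  .##|.  b3=0 t=0,i=10
  .#.|.  b2=0 t=0,i=3
  ..#|.  b1=0 t=0,i=2
  ...|#  b0=1 t=0,i=1
  bits 01100001 = 97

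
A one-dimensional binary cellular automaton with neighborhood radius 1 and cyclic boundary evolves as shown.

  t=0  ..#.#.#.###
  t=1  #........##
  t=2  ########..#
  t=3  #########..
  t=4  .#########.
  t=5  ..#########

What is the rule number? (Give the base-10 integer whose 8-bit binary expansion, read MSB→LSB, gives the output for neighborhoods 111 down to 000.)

  [7] ### => #  t=0,i=9
  [6] ##. => #  t=0,i=10
  [5] #.# => .  t=0,i=3
  [4] #.. => #  t=0,i=0
  [3] .## => .  t=0,i=8
  [2] .#. => .  t=0,i=2
  [1] ..# => .  t=0,i=1
  [0] ... => #  t=1,i=2
  bits 11010001 = 209

209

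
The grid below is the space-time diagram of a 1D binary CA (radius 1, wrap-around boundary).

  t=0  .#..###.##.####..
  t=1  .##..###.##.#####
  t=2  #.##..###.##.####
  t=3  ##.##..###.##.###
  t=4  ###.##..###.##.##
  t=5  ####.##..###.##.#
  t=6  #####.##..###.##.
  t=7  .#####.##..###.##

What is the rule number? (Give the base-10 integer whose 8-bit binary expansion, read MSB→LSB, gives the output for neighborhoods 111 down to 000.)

  ###|#  b7=1 t=0,i=5
  ##.|#  b6=1 t=0,i=6
  #.#|#  b5=1 t=0,i=7
  #..|#  b4=1 t=0,i=2
  .##|.  b3=0 t=0,i=4
  .#.|#  b2=1 t=0,i=1
  ..#|.  b1=0 t=0,i=0
  ...|#  b0=1 t=0,i=16
  bits 11110101 = 245

245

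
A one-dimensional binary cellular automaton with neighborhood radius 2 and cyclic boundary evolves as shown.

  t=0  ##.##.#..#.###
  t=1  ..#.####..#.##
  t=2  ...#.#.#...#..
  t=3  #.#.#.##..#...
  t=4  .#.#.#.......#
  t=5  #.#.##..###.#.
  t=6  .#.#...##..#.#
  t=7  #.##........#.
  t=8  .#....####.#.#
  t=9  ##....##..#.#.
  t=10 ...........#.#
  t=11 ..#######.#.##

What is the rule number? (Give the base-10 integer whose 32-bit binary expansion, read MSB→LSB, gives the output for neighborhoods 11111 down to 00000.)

2618863237

  #####|#  b31=1 t=0,i=13
  ####.|.  b30=0 t=0,i=0
  ###.#|.  b29=0 t=0,i=1
  ###..|#  b28=1 t=1,i=7
  ##.##|#  b27=1 t=0,i=2
  ##.#.|#  b26=1 t=0,i=5
  ##..#|.  b25=0 t=1,i=0
  ##...|.  b24=0 t=7,i=4
  #.###|.  b23=0 t=0,i=11
  #.##.|.  b22=0 t=0,i=3
  #.#.#|.  b21=0 t=2,i=5
  #.#..|#  b20=1 t=0,i=6
  #..##|#  b19=1 t=5,i=7
  #..#.|.  b18=0 t=0,i=8
  #...#|.  b17=0 t=2,i=9
  #....|.  b16=0 t=2,i=13
  .####|#  b15=1 t=0,i=12
  .###.|.  b14=0 t=5,i=9
  .##.#|#  b13=1 t=0,i=4
  .##..|.  b12=0 t=1,i=13
  .#.##|#  b11=1 t=0,i=10
  .#.#.|#  b10=1 t=2,i=4
  .#..#|#  b9=1 t=0,i=7
  .#...|.  b8=0 t=2,i=8
  ..###|#  b7=1 t=5,i=8
  ..##.|.  b6=0 t=6,i=7
  ..#.#|.  b5=0 t=0,i=9
  ..#..|.  b4=0 t=2,i=11
  ...##|.  b3=0 t=6,i=6
  ...#.|#  b2=1 t=2,i=2
  ....#|.  b1=0 t=2,i=1
  .....|#  b0=1 t=2,i=0
  bits 10011100000110001010111010000101 = 2618863237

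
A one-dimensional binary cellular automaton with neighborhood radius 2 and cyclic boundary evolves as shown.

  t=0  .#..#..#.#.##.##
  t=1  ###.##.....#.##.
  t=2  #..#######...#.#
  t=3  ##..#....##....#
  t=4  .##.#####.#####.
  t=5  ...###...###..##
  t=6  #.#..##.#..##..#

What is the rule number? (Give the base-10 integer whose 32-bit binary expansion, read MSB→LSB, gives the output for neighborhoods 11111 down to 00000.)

533828379

  ##### -> .   bit 31 = 0  t=2,i=5
  ####. -> .   bit 30 = 0  t=2,i=8
  ###.# -> .   bit 29 = 0  t=1,i=2
  ###.. -> #   bit 28 = 1  t=2,i=9
  ##.## -> #   bit 27 = 1  t=0,i=13
  ##.#. -> #   bit 26 = 1  t=0,i=0
  ##..# -> #   bit 25 = 1  t=2,i=1
  ##... -> #   bit 24 = 1  t=1,i=6
  #.### -> #   bit 23 = 1  t=1,i=0
  #.##. -> #   bit 22 = 1  t=0,i=11
  #.#.# -> .   bit 21 = 0  t=0,i=9
  #.#.. -> #   bit 20 = 1  t=0,i=1
  #..## -> .   bit 19 = 0  t=2,i=2
  #..#. -> .   bit 18 = 0  t=0,i=3
  #...# -> .   bit 17 = 0  t=2,i=11
  #.... -> #   bit 16 = 1  t=1,i=7
  .#### -> #   bit 15 = 1  t=2,i=4
  .###. -> .   bit 14 = 0  t=1,i=1
  .##.# -> .   bit 13 = 0  t=0,i=12
  .##.. -> #   bit 12 = 1  t=1,i=5
  .#.## -> .   bit 11 = 0  t=0,i=10
  .#.#. -> .   bit 10 = 0  t=0,i=8
  .#..# -> #   bit 9 = 1  t=0,i=2
  .#... -> #   bit 8 = 1  t=3,i=5
  ..### -> .   bit 7 = 0  t=2,i=3
  ..##. -> .   bit 6 = 0  t=3,i=9
  ..#.# -> .   bit 5 = 0  t=0,i=7
  ..#.. -> #   bit 4 = 1  t=0,i=4
  ...## -> #   bit 3 = 1  t=3,i=8
  ...#. -> .   bit 2 = 0  t=1,i=10
  ....# -> #   bit 1 = 1  t=1,i=9
  ..... -> #   bit 0 = 1  t=1,i=8
  bits 00011111110100011001001100011011 = 533828379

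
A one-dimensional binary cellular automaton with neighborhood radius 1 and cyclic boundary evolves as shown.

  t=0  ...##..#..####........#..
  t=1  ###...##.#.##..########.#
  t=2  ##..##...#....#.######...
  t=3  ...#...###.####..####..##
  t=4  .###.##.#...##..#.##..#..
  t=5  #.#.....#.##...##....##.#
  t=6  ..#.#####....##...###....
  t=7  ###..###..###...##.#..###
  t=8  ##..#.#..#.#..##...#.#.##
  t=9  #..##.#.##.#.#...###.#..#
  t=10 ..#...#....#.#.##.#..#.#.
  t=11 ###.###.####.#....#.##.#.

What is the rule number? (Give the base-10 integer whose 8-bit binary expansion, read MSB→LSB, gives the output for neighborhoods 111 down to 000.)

  ###|#  b7=1 t=0,i=11
  ##.|.  b6=0 t=0,i=4
  #.#|.  b5=0 t=1,i=8
  #..|.  b4=0 t=0,i=5
  .##|.  b3=0 t=0,i=3
  .#.|#  b2=1 t=0,i=7
  ..#|#  b1=1 t=0,i=2
  ...|#  b0=1 t=0,i=0
  bits 10000111 = 135

135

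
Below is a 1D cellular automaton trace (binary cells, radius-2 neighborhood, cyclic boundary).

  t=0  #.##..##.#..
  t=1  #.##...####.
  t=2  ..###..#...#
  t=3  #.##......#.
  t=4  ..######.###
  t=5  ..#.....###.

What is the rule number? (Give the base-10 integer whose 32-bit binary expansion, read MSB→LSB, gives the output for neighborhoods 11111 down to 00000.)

  ##### -> .   bit 31 = 0  t=4,i=4
  ####. -> .   bit 30 = 0  t=1,i=9
  ###.# -> .   bit 29 = 0  t=1,i=10
  ###.. -> .   bit 28 = 0  t=2,i=4
  ##.## -> #   bit 27 = 1  t=4,i=8
  ##.#. -> #   bit 26 = 1  t=0,i=8
  ##..# -> .   bit 25 = 0  t=0,i=4
  ##... -> #   bit 24 = 1  t=1,i=4
  #.### -> #   bit 23 = 1  t=4,i=9
  #.##. -> #   bit 22 = 1  t=0,i=2
  #.#.# -> .   bit 21 = 0  t=1,i=0
  #.#.. -> #   bit 20 = 1  t=0,i=9
  #..## -> .   bit 19 = 0  t=0,i=5
  #..#. -> .   bit 18 = 0  t=0,i=11
  #...# -> .   bit 17 = 0  t=1,i=5
  #.... -> #   bit 16 = 1  t=3,i=5
  .#### -> .   bit 15 = 0  t=1,i=8
  .###. -> #   bit 14 = 1  t=2,i=3
  .##.# -> #   bit 13 = 1  t=0,i=7
  .##.. -> #   bit 12 = 1  t=0,i=3
  .#.## -> .   bit 11 = 0  t=0,i=1
  .#.#. -> #   bit 10 = 1  t=3,i=11
  .#..# -> #   bit 9 = 1  t=0,i=10
  .#... -> .   bit 8 = 0  t=2,i=8
  ..### -> #   bit 7 = 1  t=1,i=7
  ..##. -> .   bit 6 = 0  t=0,i=6
  ..#.# -> #   bit 5 = 1  t=0,i=0
  ..#.. -> .   bit 4 = 0  t=2,i=7
  ...## -> .   bit 3 = 0  t=1,i=6
  ...#. -> #   bit 2 = 1  t=2,i=10
  ....# -> .   bit 1 = 0  t=3,i=8
  ..... -> #   bit 0 = 1  t=3,i=6
  bits 00001101110100010111011010100101 = 231831205

231831205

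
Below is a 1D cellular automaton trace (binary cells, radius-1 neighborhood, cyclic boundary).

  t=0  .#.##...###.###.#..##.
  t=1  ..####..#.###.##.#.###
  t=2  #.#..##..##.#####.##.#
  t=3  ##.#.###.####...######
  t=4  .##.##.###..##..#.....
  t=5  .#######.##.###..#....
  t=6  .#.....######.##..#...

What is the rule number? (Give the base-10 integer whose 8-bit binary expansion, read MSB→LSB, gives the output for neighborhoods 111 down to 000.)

120

  [7] ### => .  t=0,i=9
  [6] ##. => #  t=0,i=4
  [5] #.# => #  t=0,i=2
  [4] #.. => #  t=0,i=5
  [3] .## => #  t=0,i=3
  [2] .#. => .  t=0,i=1
  [1] ..# => .  t=0,i=0
  [0] ... => .  t=0,i=6
  bits 01111000 = 120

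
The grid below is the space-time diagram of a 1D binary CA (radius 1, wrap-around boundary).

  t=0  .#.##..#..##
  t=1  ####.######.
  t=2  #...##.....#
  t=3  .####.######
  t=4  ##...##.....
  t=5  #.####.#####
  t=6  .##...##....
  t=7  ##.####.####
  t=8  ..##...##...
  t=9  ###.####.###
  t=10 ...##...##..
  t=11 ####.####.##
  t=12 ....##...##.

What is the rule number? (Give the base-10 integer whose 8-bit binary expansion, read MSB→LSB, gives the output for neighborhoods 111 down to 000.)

63

  ###|.  b7=0 t=1,i=1
  ##.|.  b6=0 t=0,i=4
  #.#|#  b5=1 t=0,i=0
  #..|#  b4=1 t=0,i=5
  .##|#  b3=1 t=0,i=3
  .#.|#  b2=1 t=0,i=1
  ..#|#  b1=1 t=0,i=6
  ...|#  b0=1 t=2,i=2
  bits 00111111 = 63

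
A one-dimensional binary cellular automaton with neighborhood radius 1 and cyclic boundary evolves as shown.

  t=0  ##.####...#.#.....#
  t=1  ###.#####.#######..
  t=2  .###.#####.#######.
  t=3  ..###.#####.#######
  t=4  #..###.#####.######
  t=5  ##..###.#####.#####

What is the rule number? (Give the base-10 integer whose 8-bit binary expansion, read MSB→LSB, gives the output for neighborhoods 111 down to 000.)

  nb ###: next=#  (t=0,i=0, bit7=1)
  nb ##.: next=#  (t=0,i=1, bit6=1)
  nb #.#: next=#  (t=0,i=2, bit5=1)
  nb #..: next=#  (t=0,i=7, bit4=1)
  nb .##: next=.  (t=0,i=3, bit3=0)
  nb .#.: next=#  (t=0,i=10, bit2=1)
  nb ..#: next=.  (t=0,i=9, bit1=0)
  nb ...: next=#  (t=0,i=8, bit0=1)
  bits 11110101 = 245

245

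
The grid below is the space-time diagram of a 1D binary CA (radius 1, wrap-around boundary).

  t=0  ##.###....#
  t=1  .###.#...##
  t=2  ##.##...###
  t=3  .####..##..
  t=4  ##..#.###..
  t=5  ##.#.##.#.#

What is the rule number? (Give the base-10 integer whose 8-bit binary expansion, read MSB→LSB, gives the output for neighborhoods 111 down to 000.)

  ###|.  b7=0 t=0,i=0
  ##.|#  b6=1 t=0,i=1
  #.#|#  b5=1 t=0,i=2
  #..|.  b4=0 t=0,i=6
  .##|#  b3=1 t=0,i=3
  .#.|.  b2=0 t=1,i=5
  ..#|#  b1=1 t=0,i=9
  ...|.  b0=0 t=0,i=7
  bits 01101010 = 106

106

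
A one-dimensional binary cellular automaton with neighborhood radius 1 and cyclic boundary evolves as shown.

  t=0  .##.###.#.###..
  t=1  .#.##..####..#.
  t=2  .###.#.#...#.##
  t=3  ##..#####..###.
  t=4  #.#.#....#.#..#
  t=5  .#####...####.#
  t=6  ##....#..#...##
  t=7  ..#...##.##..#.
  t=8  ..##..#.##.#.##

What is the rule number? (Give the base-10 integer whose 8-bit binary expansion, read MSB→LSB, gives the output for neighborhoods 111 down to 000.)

60

  [7] ### => .  t=0,i=5
  [6] ##. => .  t=0,i=2
  [5] #.# => #  t=0,i=3
  [4] #.. => #  t=0,i=13
  [3] .## => #  t=0,i=1
  [2] .#. => #  t=0,i=8
  [1] ..# => .  t=0,i=0
  [0] ... => .  t=0,i=14
  bits 00111100 = 60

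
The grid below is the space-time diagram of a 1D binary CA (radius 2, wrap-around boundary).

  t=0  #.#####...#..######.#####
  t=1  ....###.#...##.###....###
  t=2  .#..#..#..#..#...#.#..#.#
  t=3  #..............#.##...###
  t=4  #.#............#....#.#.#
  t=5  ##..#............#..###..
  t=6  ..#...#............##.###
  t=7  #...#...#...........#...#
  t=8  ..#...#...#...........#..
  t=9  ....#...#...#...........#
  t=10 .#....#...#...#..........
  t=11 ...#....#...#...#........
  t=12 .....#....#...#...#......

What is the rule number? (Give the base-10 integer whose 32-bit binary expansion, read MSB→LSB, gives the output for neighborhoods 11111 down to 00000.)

  ##### -> #   bit 31 = 1  t=0,i=4
  ####. -> #   bit 30 = 1  t=0,i=5
  ###.# -> .   bit 29 = 0  t=0,i=0
  ###.. -> #   bit 28 = 1  t=0,i=6
  ##.## -> .   bit 27 = 0  t=0,i=1
  ##.#. -> #   bit 26 = 1  t=1,i=7
  ##..# -> #   bit 25 = 1  t=5,i=2
  ##... -> .   bit 24 = 0  t=0,i=7
  #.### -> .   bit 23 = 0  t=0,i=2
  #.##. -> .   bit 22 = 0  t=3,i=17
  #.#.# -> #   bit 21 = 1  t=2,i=24
  #.#.. -> .   bit 20 = 0  t=1,i=8
  #..## -> #   bit 19 = 1  t=0,i=12
  #..#. -> .   bit 18 = 0  t=2,i=3
  #...# -> #   bit 17 = 1  t=0,i=8
  #.... -> #   bit 16 = 1  t=1,i=1
  .#### -> .   bit 15 = 0  t=0,i=3
  .###. -> .   bit 14 = 0  t=1,i=5
  .##.# -> #   bit 13 = 1  t=1,i=13
  .##.. -> .   bit 12 = 0  t=3,i=18
  .#.## -> .   bit 11 = 0  t=3,i=16
  .#.#. -> #   bit 10 = 1  t=2,i=0
  .#..# -> .   bit 9 = 0  t=0,i=11
  .#... -> .   bit 8 = 0  t=1,i=9
  ..### -> #   bit 7 = 1  t=0,i=13
  ..##. -> .   bit 6 = 0  t=1,i=12
  ..#.# -> #   bit 5 = 1  t=2,i=17
  ..#.. -> .   bit 4 = 0  t=0,i=10
  ...## -> .   bit 3 = 0  t=1,i=3
  ...#. -> .   bit 2 = 0  t=0,i=9
  ....# -> .   bit 1 = 0  t=1,i=2
  ..... -> .   bit 0 = 0  t=3,i=3
  bits 11010110001010110010010010100000 = 3593151648

3593151648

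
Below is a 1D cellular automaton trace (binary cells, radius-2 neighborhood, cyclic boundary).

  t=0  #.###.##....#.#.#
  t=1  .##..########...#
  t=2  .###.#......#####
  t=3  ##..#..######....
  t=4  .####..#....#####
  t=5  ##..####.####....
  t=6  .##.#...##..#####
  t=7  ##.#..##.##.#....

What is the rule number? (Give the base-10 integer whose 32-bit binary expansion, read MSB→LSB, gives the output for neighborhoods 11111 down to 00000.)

533139647

  [31] ##### => .  t=1,i=7
  [30] ####. => .  t=1,i=11
  [29] ###.# => .  t=0,i=4
  [28] ###.. => #  t=1,i=12
  [27] ##.## => #  t=0,i=1
  [26] ##.#. => #  t=2,i=4
  [25] ##..# => #  t=1,i=3
  [24] ##... => #  t=0,i=8
  [23] #.### => #  t=0,i=2
  [22] #.##. => #  t=0,i=6
  [21] #.#.# => .  t=0,i=14
  [20] #.#.. => .  t=2,i=5
  [19] #..## => .  t=1,i=4
  [18] #..#. => #  t=3,i=3
  [17] #...# => #  t=1,i=14
  [16] #.... => #  t=0,i=9
  [15] .#### => .  t=1,i=6
  [14] .###. => .  t=0,i=3
  [13] .##.# => .  t=0,i=0
  [12] .##.. => #  t=0,i=7
  [11] .#.## => .  t=0,i=15
  [10] .#.#. => .  t=0,i=13
  [9] .#..# => .  t=3,i=5
  [8] .#... => .  t=2,i=6
  [7] ..### => #  t=1,i=5
  [6] ..##. => .  t=3,i=0
  [5] ..#.# => #  t=0,i=12
  [4] ..#.. => #  t=3,i=4
  [3] ...## => #  t=2,i=11
  [2] ...#. => #  t=0,i=11
  [1] ....# => #  t=0,i=10
  [0] ..... => #  t=2,i=8
  bits 00011111110001110001000010111111 = 533139647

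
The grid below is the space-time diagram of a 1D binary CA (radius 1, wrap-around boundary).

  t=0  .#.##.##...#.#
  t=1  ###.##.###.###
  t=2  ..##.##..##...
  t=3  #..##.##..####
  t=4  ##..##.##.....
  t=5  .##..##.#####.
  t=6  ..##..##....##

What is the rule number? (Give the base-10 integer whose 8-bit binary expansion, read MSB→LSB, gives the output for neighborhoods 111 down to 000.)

  ### -> .   bit 7 = 0  t=1,i=0
  ##. -> #   bit 6 = 1  t=0,i=4
  #.# -> #   bit 5 = 1  t=0,i=0
  #.. -> #   bit 4 = 1  t=0,i=8
  .## -> .   bit 3 = 0  t=0,i=3
  .#. -> #   bit 2 = 1  t=0,i=1
  ..# -> .   bit 1 = 0  t=0,i=10
  ... -> #   bit 0 = 1  t=0,i=9
  bits 01110101 = 117

117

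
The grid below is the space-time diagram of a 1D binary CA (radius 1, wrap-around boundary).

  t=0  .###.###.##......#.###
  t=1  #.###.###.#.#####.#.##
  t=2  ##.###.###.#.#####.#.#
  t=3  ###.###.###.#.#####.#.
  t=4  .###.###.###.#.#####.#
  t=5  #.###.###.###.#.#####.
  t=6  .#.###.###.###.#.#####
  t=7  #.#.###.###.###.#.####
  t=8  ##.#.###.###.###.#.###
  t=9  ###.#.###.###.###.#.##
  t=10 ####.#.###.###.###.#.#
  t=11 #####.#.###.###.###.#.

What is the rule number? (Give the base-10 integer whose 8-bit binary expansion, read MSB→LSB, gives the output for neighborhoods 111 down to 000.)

  ###|#  b7=1 t=0,i=2
  ##.|#  b6=1 t=0,i=3
  #.#|#  b5=1 t=0,i=0
  #..|.  b4=0 t=0,i=11
  .##|.  b3=0 t=0,i=1
  .#.|.  b2=0 t=0,i=17
  ..#|#  b1=1 t=0,i=16
  ...|#  b0=1 t=0,i=12
  bits 11100011 = 227

227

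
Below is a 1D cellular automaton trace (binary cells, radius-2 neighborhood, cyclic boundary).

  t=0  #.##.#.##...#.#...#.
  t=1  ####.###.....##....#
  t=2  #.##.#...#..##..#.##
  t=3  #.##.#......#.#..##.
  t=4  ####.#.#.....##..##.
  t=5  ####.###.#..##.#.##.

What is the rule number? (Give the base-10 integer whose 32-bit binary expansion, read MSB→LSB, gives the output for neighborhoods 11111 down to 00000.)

  #####|.  b31=0 t=1,i=1
  ####.|#  b30=1 t=1,i=2
  ###.#|#  b29=1 t=1,i=3
  ###..|.  b28=0 t=1,i=7
  ##.##|.  b27=0 t=1,i=4
  ##.#.|.  b26=0 t=0,i=4
  ##..#|#  b25=1 t=2,i=14
  ##...|.  b24=0 t=0,i=9
  #.###|#  b23=1 t=1,i=5
  #.##.|#  b22=1 t=0,i=2
  #.#.#|#  b21=1 t=0,i=0
  #.#..|#  b20=1 t=0,i=14
  #..##|.  b19=0 t=2,i=11
  #..#.|.  b18=0 t=2,i=15
  #...#|.  b17=0 t=0,i=10
  #....|#  b16=1 t=1,i=9
  .####|#  b15=1 t=1,i=0
  .###.|.  b14=0 t=1,i=6
  .##.#|#  b13=1 t=0,i=3
  .##..|.  b12=0 t=0,i=8
  .#.##|#  b11=1 t=0,i=1
  .#.#.|#  b10=1 t=0,i=13
  .#..#|.  b9=0 t=2,i=10
  .#...|.  b8=0 t=0,i=15
  ..###|#  b7=1 t=1,i=19
  ..##.|#  b6=1 t=1,i=13
  ..#.#|.  b5=0 t=0,i=12
  ..#..|.  b4=0 t=2,i=9
  ...##|#  b3=1 t=1,i=12
  ...#.|.  b2=0 t=0,i=11
  ....#|.  b1=0 t=1,i=11
  .....|.  b0=0 t=1,i=10
  bits 01100010111100011010110011001000 = 1660005576

1660005576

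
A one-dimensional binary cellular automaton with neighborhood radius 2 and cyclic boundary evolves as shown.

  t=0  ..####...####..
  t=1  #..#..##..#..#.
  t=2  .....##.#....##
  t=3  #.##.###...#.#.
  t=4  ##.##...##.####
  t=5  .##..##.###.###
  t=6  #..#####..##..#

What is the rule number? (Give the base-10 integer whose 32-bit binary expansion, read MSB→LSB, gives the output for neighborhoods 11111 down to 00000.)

2938809443

  [31] ##### => #  t=4,i=13
  [30] ####. => .  t=0,i=4
  [29] ###.# => #  t=4,i=1
  [28] ###.. => .  t=0,i=5
  [27] ##.## => #  t=3,i=4
  [26] ##.#. => #  t=2,i=7
  [25] ##..# => #  t=1,i=8
  [24] ##... => #  t=0,i=6
  [23] #.### => .  t=3,i=5
  [22] #.##. => .  t=3,i=2
  [21] #.#.# => #  t=3,i=0
  [20] #.#.. => .  t=1,i=0
  [19] #..## => #  t=1,i=5
  [18] #..#. => .  t=1,i=2
  [17] #...# => #  t=0,i=7
  [16] #.... => .  t=0,i=14
  [15] .#### => #  t=0,i=3
  [14] .###. => .  t=3,i=6
  [13] .##.# => #  t=2,i=6
  [12] .##.. => .  t=1,i=7
  [11] .#.## => #  t=3,i=1
  [10] .#.#. => #  t=1,i=14
  [9] .#..# => .  t=1,i=1
  [8] .#... => .  t=2,i=9
  [7] ..### => .  t=0,i=2
  [6] ..##. => #  t=1,i=6
  [5] ..#.# => #  t=1,i=13
  [4] ..#.. => .  t=1,i=3
  [3] ...## => .  t=0,i=1
  [2] ...#. => .  t=3,i=10
  [1] ....# => #  t=0,i=0
  [0] ..... => #  t=2,i=2
  bits 10101111001010101010110001100011 = 2938809443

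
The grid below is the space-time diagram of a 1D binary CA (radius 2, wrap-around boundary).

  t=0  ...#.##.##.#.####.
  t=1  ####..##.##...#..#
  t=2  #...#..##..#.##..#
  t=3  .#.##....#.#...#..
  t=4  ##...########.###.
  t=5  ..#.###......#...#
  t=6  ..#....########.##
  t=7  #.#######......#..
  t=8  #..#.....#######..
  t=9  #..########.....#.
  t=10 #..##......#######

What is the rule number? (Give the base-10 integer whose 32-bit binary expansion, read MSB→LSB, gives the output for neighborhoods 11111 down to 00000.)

  #####|.  b31=0 t=1,i=1
  ####.|.  b30=0 t=0,i=15
  ###.#|.  b29=0 t=4,i=12
  ###..|.  b28=0 t=0,i=16
  ##.##|#  b27=1 t=0,i=7
  ##.#.|#  b26=1 t=0,i=10
  ##..#|#  b25=1 t=1,i=4
  ##...|#  b24=1 t=0,i=17
  #.###|.  b23=0 t=0,i=13
  #.##.|.  b22=0 t=0,i=5
  #.#.#|.  b21=0 t=0,i=11
  #.#..|#  b20=1 t=3,i=11
  #..##|.  b19=0 t=1,i=5
  #..#.|.  b18=0 t=2,i=10
  #...#|.  b17=0 t=1,i=12
  #....|#  b16=1 t=0,i=0
  .####|#  b15=1 t=0,i=14
  .###.|.  b14=0 t=4,i=15
  .##.#|#  b13=1 t=0,i=6
  .##..|.  b12=0 t=1,i=10
  .#.##|.  b11=0 t=0,i=4
  .#.#.|#  b10=1 t=3,i=10
  .#..#|.  b9=0 t=1,i=15
  .#...|#  b8=1 t=3,i=12
  ..###|#  b7=1 t=1,i=17
  ..##.|.  b6=0 t=1,i=6
  ..#.#|#  b5=1 t=0,i=3
  ..#..|#  b4=1 t=1,i=14
  ...##|#  b3=1 t=4,i=4
  ...#.|#  b2=1 t=0,i=2
  ....#|#  b1=1 t=0,i=1
  .....|#  b0=1 t=5,i=9
  bits 00001111000100011010010110111111 = 252814783

252814783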